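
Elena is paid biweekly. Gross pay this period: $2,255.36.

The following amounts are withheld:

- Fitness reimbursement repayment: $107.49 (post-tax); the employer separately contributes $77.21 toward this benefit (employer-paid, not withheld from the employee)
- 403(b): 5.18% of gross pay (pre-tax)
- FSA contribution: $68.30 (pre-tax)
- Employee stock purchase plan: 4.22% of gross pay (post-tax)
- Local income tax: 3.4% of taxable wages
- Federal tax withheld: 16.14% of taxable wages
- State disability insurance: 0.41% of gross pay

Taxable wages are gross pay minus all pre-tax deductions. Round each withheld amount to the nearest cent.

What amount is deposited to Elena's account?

$1,453.78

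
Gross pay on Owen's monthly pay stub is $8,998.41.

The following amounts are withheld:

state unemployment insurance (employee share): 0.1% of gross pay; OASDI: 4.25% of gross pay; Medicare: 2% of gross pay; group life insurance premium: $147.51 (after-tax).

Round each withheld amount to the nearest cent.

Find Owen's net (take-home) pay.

$8,279.50

Medicare: $8,998.41 × 0.02 = $179.97
OASDI: $8,998.41 × 0.0425 = $382.43
State unemployment insurance (employee share): $8,998.41 × 0.001 = $9.00
Group life insurance premium: $147.51
Total deductions = $179.97 + $382.43 + $9.00 + $147.51 = $718.91
Net pay = $8,998.41 − $718.91 = $8,279.50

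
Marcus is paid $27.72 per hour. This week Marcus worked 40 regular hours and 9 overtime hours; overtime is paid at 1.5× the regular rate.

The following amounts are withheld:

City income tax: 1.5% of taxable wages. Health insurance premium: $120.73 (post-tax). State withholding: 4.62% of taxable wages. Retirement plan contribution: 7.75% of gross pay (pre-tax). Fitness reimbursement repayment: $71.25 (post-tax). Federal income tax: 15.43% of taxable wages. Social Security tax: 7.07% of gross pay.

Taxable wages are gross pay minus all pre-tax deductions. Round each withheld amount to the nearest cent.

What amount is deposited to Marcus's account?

Regular pay: 40 × $27.72 = $1,108.80
Overtime pay: 9 × $27.72 × 1.5 = $374.22
Gross pay = $1,108.80 + $374.22 = $1,483.02
Retirement plan contribution: $1,483.02 × 0.0775 = $114.93
Taxable wages = $1,483.02 − $114.93 = $1,368.09
Federal income tax: $1,368.09 × 0.1543 = $211.10
City income tax: $1,368.09 × 0.015 = $20.52
State withholding: $1,368.09 × 0.0462 = $63.21
Social Security tax: $1,483.02 × 0.0707 = $104.85
Fitness reimbursement repayment: $71.25
Health insurance premium: $120.73
Total deductions = $114.93 + $211.10 + $20.52 + $63.21 + $104.85 + $71.25 + $120.73 = $706.59
Net pay = $1,483.02 − $706.59 = $776.43

$776.43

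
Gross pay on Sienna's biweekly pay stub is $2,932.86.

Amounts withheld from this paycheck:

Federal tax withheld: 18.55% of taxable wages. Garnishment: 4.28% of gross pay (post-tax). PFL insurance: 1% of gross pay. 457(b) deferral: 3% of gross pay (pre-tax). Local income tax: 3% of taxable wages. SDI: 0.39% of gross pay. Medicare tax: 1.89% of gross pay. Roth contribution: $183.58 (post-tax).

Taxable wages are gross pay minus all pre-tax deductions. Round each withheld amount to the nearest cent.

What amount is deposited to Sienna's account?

457(b) deferral: $2,932.86 × 0.03 = $87.99
Taxable wages = $2,932.86 − $87.99 = $2,844.87
Federal tax withheld: $2,844.87 × 0.1855 = $527.72
Local income tax: $2,844.87 × 0.03 = $85.35
PFL insurance: $2,932.86 × 0.01 = $29.33
Medicare tax: $2,932.86 × 0.0189 = $55.43
SDI: $2,932.86 × 0.0039 = $11.44
Roth contribution: $183.58
Garnishment: $2,932.86 × 0.0428 = $125.53
Total deductions = $87.99 + $527.72 + $85.35 + $29.33 + $55.43 + $11.44 + $183.58 + $125.53 = $1,106.37
Net pay = $2,932.86 − $1,106.37 = $1,826.49

$1,826.49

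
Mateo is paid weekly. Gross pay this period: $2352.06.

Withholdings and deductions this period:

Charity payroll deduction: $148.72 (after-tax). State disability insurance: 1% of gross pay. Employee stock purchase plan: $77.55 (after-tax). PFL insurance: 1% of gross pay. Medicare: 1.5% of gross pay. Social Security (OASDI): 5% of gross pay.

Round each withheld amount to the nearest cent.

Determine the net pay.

PFL insurance: $2352.06 × 0.01 = $23.52
Medicare: $2352.06 × 0.015 = $35.28
State disability insurance: $2352.06 × 0.01 = $23.52
Social Security (OASDI): $2352.06 × 0.05 = $117.60
Charity payroll deduction: $148.72
Employee stock purchase plan: $77.55
Total deductions = $23.52 + $35.28 + $23.52 + $117.60 + $148.72 + $77.55 = $426.19
Net pay = $2352.06 − $426.19 = $1925.87

$1925.87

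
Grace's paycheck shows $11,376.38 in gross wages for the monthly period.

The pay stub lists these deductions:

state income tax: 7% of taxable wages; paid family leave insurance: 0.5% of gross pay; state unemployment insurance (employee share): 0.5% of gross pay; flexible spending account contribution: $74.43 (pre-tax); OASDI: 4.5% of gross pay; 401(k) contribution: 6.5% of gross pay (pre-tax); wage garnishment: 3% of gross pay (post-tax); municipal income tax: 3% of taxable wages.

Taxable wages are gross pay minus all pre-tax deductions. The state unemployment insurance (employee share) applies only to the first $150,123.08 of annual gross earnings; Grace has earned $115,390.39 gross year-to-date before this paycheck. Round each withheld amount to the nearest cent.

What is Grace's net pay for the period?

$8,539.26

Flexible spending account contribution: $74.43
401(k) contribution: $11,376.38 × 0.065 = $739.46
Pre-tax total = $74.43 + $739.46 = $813.89
Taxable wages = $11,376.38 − $813.89 = $10,562.49
State income tax: $10,562.49 × 0.07 = $739.37
Municipal income tax: $10,562.49 × 0.03 = $316.87
Paid family leave insurance: $11,376.38 × 0.005 = $56.88
OASDI: $11,376.38 × 0.045 = $511.94
State unemployment insurance (employee share): cap not yet reached, full $11,376.38 is subject → $11,376.38 × 0.005 = $56.88
Wage garnishment: $11,376.38 × 0.03 = $341.29
Total deductions = $74.43 + $739.46 + $739.37 + $316.87 + $56.88 + $511.94 + $56.88 + $341.29 = $2,837.12
Net pay = $11,376.38 − $2,837.12 = $8,539.26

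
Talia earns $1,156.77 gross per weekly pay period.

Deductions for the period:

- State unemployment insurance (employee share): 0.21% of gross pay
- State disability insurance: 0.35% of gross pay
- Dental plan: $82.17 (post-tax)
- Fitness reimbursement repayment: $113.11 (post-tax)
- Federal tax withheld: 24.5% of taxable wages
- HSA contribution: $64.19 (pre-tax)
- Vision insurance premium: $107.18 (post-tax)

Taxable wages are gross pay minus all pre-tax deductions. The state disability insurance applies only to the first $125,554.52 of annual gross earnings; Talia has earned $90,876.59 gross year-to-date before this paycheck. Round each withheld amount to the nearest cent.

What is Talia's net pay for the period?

$515.96

HSA contribution: $64.19
Taxable wages = $1,156.77 − $64.19 = $1,092.58
Federal tax withheld: $1,092.58 × 0.245 = $267.68
State unemployment insurance (employee share): $1,156.77 × 0.0021 = $2.43
State disability insurance: cap not yet reached, full $1,156.77 is subject → $1,156.77 × 0.0035 = $4.05
Dental plan: $82.17
Vision insurance premium: $107.18
Fitness reimbursement repayment: $113.11
Total deductions = $64.19 + $267.68 + $2.43 + $4.05 + $82.17 + $107.18 + $113.11 = $640.81
Net pay = $1,156.77 − $640.81 = $515.96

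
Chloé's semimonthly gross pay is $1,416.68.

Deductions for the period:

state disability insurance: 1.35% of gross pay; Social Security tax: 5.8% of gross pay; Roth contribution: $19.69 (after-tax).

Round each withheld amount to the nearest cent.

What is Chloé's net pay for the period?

$1,295.69

State disability insurance: $1,416.68 × 0.0135 = $19.13
Social Security tax: $1,416.68 × 0.058 = $82.17
Roth contribution: $19.69
Total deductions = $19.13 + $82.17 + $19.69 = $120.99
Net pay = $1,416.68 − $120.99 = $1,295.69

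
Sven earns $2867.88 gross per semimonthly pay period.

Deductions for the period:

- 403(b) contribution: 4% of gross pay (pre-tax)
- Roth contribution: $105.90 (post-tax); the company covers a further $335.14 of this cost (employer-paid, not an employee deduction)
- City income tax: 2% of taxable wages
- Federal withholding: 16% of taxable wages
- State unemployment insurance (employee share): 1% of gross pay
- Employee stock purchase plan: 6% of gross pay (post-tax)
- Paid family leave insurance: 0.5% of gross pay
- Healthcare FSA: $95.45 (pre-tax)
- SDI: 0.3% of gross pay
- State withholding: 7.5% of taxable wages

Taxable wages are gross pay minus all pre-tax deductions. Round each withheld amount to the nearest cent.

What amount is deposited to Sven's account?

$1650.41

403(b) contribution: $2867.88 × 0.04 = $114.72
Healthcare FSA: $95.45
Pre-tax total = $114.72 + $95.45 = $210.17
Taxable wages = $2867.88 − $210.17 = $2657.71
State withholding: $2657.71 × 0.075 = $199.33
Federal withholding: $2657.71 × 0.16 = $425.23
City income tax: $2657.71 × 0.02 = $53.15
Paid family leave insurance: $2867.88 × 0.005 = $14.34
State unemployment insurance (employee share): $2867.88 × 0.01 = $28.68
SDI: $2867.88 × 0.003 = $8.60
Employee stock purchase plan: $2867.88 × 0.06 = $172.07
Roth contribution: $105.90
(Employer's $335.14 toward Roth contribution is not withheld from the employee.)
Total deductions = $114.72 + $95.45 + $199.33 + $425.23 + $53.15 + $14.34 + $28.68 + $8.60 + $172.07 + $105.90 = $1217.47
Net pay = $2867.88 − $1217.47 = $1650.41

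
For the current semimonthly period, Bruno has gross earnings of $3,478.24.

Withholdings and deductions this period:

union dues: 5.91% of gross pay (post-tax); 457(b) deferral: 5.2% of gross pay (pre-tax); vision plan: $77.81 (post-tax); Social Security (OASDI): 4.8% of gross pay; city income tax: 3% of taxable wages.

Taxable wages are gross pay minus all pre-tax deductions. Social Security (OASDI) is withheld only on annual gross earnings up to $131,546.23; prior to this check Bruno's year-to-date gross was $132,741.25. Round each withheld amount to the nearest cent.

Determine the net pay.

$2,915.08

457(b) deferral: $3,478.24 × 0.052 = $180.87
Taxable wages = $3,478.24 − $180.87 = $3,297.37
City income tax: $3,297.37 × 0.03 = $98.92
Social Security (OASDI): annual cap $131,546.23 already reached (YTD $132,741.25), so $0.00
Union dues: $3,478.24 × 0.0591 = $205.56
Vision plan: $77.81
Total deductions = $180.87 + $98.92 + $0.00 + $205.56 + $77.81 = $563.16
Net pay = $3,478.24 − $563.16 = $2,915.08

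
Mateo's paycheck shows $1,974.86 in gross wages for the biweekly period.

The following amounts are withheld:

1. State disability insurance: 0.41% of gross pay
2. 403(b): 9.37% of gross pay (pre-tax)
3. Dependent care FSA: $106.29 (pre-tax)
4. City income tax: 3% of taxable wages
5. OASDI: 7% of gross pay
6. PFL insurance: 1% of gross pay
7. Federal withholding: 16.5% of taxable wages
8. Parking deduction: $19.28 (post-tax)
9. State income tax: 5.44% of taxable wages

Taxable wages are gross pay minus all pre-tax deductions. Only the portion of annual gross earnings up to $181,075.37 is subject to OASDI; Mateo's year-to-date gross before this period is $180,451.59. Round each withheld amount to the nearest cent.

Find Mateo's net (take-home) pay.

$1,172.87

403(b): $1,974.86 × 0.0937 = $185.04
Dependent care FSA: $106.29
Pre-tax total = $185.04 + $106.29 = $291.33
Taxable wages = $1,974.86 − $291.33 = $1,683.53
State income tax: $1,683.53 × 0.0544 = $91.58
City income tax: $1,683.53 × 0.03 = $50.51
Federal withholding: $1,683.53 × 0.165 = $277.78
PFL insurance: $1,974.86 × 0.01 = $19.75
OASDI: only $181,075.37 − $180,451.59 = $623.78 of this check is subject → $623.78 × 0.07 = $43.66
State disability insurance: $1,974.86 × 0.0041 = $8.10
Parking deduction: $19.28
Total deductions = $185.04 + $106.29 + $91.58 + $50.51 + $277.78 + $19.75 + $43.66 + $8.10 + $19.28 = $801.99
Net pay = $1,974.86 − $801.99 = $1,172.87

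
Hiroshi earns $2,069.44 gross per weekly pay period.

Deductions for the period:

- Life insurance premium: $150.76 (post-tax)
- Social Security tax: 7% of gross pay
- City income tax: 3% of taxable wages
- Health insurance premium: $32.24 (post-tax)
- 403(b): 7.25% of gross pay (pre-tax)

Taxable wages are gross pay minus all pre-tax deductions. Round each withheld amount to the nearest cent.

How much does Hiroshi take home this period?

$1,533.97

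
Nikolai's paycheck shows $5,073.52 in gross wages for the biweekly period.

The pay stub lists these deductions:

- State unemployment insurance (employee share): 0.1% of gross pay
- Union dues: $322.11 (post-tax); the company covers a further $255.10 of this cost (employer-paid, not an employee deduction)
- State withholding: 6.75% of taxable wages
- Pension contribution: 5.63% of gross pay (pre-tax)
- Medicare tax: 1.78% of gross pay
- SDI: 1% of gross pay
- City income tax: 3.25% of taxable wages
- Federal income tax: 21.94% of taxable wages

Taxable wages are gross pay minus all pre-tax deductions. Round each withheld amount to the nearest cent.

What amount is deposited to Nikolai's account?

$2,790.40

Pension contribution: $5,073.52 × 0.0563 = $285.64
Taxable wages = $5,073.52 − $285.64 = $4,787.88
City income tax: $4,787.88 × 0.0325 = $155.61
Federal income tax: $4,787.88 × 0.2194 = $1,050.46
State withholding: $4,787.88 × 0.0675 = $323.18
Medicare tax: $5,073.52 × 0.0178 = $90.31
SDI: $5,073.52 × 0.01 = $50.74
State unemployment insurance (employee share): $5,073.52 × 0.001 = $5.07
Union dues: $322.11
(Employer's $255.10 toward union dues is not withheld from the employee.)
Total deductions = $285.64 + $155.61 + $1,050.46 + $323.18 + $90.31 + $50.74 + $5.07 + $322.11 = $2,283.12
Net pay = $5,073.52 − $2,283.12 = $2,790.40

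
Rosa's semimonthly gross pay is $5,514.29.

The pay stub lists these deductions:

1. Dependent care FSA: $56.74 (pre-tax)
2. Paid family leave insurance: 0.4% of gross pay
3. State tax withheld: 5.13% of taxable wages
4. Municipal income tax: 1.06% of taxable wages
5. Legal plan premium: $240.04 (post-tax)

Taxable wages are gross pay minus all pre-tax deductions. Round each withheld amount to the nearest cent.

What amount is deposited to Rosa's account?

$4,857.63

Dependent care FSA: $56.74
Taxable wages = $5,514.29 − $56.74 = $5,457.55
Municipal income tax: $5,457.55 × 0.0106 = $57.85
State tax withheld: $5,457.55 × 0.0513 = $279.97
Paid family leave insurance: $5,514.29 × 0.004 = $22.06
Legal plan premium: $240.04
Total deductions = $56.74 + $57.85 + $279.97 + $22.06 + $240.04 = $656.66
Net pay = $5,514.29 − $656.66 = $4,857.63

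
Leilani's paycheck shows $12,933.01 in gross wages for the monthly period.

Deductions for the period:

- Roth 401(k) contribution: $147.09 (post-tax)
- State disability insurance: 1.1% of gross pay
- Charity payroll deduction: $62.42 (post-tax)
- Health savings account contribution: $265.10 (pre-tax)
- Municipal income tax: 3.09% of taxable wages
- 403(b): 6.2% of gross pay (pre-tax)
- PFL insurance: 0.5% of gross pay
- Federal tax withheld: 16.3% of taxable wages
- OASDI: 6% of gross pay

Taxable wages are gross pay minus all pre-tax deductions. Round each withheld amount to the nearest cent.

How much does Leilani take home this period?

$8,372.81

403(b): $12,933.01 × 0.062 = $801.85
Health savings account contribution: $265.10
Pre-tax total = $801.85 + $265.10 = $1,066.95
Taxable wages = $12,933.01 − $1,066.95 = $11,866.06
Municipal income tax: $11,866.06 × 0.0309 = $366.66
Federal tax withheld: $11,866.06 × 0.163 = $1,934.17
PFL insurance: $12,933.01 × 0.005 = $64.67
OASDI: $12,933.01 × 0.06 = $775.98
State disability insurance: $12,933.01 × 0.011 = $142.26
Charity payroll deduction: $62.42
Roth 401(k) contribution: $147.09
Total deductions = $801.85 + $265.10 + $366.66 + $1,934.17 + $64.67 + $775.98 + $142.26 + $62.42 + $147.09 = $4,560.20
Net pay = $12,933.01 − $4,560.20 = $8,372.81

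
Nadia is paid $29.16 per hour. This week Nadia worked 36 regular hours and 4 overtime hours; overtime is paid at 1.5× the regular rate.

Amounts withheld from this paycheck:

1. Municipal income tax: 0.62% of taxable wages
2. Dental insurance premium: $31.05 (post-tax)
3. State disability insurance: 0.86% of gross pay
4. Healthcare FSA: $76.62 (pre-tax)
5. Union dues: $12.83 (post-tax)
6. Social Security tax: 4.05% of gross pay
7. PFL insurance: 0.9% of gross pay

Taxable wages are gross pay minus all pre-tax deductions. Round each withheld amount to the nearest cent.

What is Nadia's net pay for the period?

$1,025.95

Regular pay: 36 × $29.16 = $1,049.76
Overtime pay: 4 × $29.16 × 1.5 = $174.96
Gross pay = $1,049.76 + $174.96 = $1,224.72
Healthcare FSA: $76.62
Taxable wages = $1,224.72 − $76.62 = $1,148.10
Municipal income tax: $1,148.10 × 0.0062 = $7.12
PFL insurance: $1,224.72 × 0.009 = $11.02
State disability insurance: $1,224.72 × 0.0086 = $10.53
Social Security tax: $1,224.72 × 0.0405 = $49.60
Union dues: $12.83
Dental insurance premium: $31.05
Total deductions = $76.62 + $7.12 + $11.02 + $10.53 + $49.60 + $12.83 + $31.05 = $198.77
Net pay = $1,224.72 − $198.77 = $1,025.95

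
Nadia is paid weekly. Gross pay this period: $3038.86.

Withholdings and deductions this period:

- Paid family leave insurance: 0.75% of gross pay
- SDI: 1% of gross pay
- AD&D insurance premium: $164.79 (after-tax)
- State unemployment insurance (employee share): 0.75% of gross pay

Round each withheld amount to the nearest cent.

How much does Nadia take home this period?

SDI: $3038.86 × 0.01 = $30.39
Paid family leave insurance: $3038.86 × 0.0075 = $22.79
State unemployment insurance (employee share): $3038.86 × 0.0075 = $22.79
AD&D insurance premium: $164.79
Total deductions = $30.39 + $22.79 + $22.79 + $164.79 = $240.76
Net pay = $3038.86 − $240.76 = $2798.10

$2798.10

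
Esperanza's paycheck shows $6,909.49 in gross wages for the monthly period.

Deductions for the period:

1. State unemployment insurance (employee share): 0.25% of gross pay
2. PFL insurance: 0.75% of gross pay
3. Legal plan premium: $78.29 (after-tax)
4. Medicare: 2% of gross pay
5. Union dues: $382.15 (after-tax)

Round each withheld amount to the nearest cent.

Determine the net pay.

State unemployment insurance (employee share): $6,909.49 × 0.0025 = $17.27
PFL insurance: $6,909.49 × 0.0075 = $51.82
Medicare: $6,909.49 × 0.02 = $138.19
Union dues: $382.15
Legal plan premium: $78.29
Total deductions = $17.27 + $51.82 + $138.19 + $382.15 + $78.29 = $667.72
Net pay = $6,909.49 − $667.72 = $6,241.77

$6,241.77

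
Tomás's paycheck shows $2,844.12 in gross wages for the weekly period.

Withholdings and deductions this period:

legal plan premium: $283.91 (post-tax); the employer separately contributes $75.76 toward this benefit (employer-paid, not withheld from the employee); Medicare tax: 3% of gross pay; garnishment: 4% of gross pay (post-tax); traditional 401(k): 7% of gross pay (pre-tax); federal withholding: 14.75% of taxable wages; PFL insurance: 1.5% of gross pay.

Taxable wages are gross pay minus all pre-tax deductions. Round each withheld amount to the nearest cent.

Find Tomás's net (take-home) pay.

Traditional 401(k): $2,844.12 × 0.07 = $199.09
Taxable wages = $2,844.12 − $199.09 = $2,645.03
Federal withholding: $2,645.03 × 0.1475 = $390.14
Medicare tax: $2,844.12 × 0.03 = $85.32
PFL insurance: $2,844.12 × 0.015 = $42.66
Legal plan premium: $283.91
Garnishment: $2,844.12 × 0.04 = $113.76
(Employer's $75.76 toward legal plan premium is not withheld from the employee.)
Total deductions = $199.09 + $390.14 + $85.32 + $42.66 + $283.91 + $113.76 = $1,114.88
Net pay = $2,844.12 − $1,114.88 = $1,729.24

$1,729.24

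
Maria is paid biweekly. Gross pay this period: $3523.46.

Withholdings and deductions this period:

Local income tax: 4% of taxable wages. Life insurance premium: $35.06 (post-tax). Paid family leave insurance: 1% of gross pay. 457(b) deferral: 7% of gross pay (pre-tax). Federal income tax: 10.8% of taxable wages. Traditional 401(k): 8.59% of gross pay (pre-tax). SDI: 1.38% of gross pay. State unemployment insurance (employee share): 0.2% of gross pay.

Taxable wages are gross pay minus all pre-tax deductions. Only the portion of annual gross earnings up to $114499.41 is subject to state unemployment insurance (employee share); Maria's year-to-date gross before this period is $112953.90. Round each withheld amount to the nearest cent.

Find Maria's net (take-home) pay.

Traditional 401(k): $3523.46 × 0.0859 = $302.67
457(b) deferral: $3523.46 × 0.07 = $246.64
Pre-tax total = $302.67 + $246.64 = $549.31
Taxable wages = $3523.46 − $549.31 = $2974.15
Local income tax: $2974.15 × 0.04 = $118.97
Federal income tax: $2974.15 × 0.108 = $321.21
Paid family leave insurance: $3523.46 × 0.01 = $35.23
SDI: $3523.46 × 0.0138 = $48.62
State unemployment insurance (employee share): only $114499.41 − $112953.90 = $1545.51 of this check is subject → $1545.51 × 0.002 = $3.09
Life insurance premium: $35.06
Total deductions = $302.67 + $246.64 + $118.97 + $321.21 + $35.23 + $48.62 + $3.09 + $35.06 = $1111.49
Net pay = $3523.46 − $1111.49 = $2411.97

$2411.97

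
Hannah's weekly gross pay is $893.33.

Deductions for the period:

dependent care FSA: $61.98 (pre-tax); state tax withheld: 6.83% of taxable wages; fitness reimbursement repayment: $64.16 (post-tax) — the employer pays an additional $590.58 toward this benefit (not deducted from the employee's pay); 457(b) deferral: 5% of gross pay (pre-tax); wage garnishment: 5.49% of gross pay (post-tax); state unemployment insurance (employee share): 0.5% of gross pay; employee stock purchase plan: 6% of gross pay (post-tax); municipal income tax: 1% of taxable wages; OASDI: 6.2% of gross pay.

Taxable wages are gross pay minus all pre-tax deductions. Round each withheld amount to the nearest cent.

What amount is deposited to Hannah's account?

Dependent care FSA: $61.98
457(b) deferral: $893.33 × 0.05 = $44.67
Pre-tax total = $61.98 + $44.67 = $106.65
Taxable wages = $893.33 − $106.65 = $786.68
State tax withheld: $786.68 × 0.0683 = $53.73
Municipal income tax: $786.68 × 0.01 = $7.87
OASDI: $893.33 × 0.062 = $55.39
State unemployment insurance (employee share): $893.33 × 0.005 = $4.47
Wage garnishment: $893.33 × 0.0549 = $49.04
Fitness reimbursement repayment: $64.16
Employee stock purchase plan: $893.33 × 0.06 = $53.60
(Employer's $590.58 toward fitness reimbursement repayment is not withheld from the employee.)
Total deductions = $61.98 + $44.67 + $53.73 + $7.87 + $55.39 + $4.47 + $49.04 + $64.16 + $53.60 = $394.91
Net pay = $893.33 − $394.91 = $498.42

$498.42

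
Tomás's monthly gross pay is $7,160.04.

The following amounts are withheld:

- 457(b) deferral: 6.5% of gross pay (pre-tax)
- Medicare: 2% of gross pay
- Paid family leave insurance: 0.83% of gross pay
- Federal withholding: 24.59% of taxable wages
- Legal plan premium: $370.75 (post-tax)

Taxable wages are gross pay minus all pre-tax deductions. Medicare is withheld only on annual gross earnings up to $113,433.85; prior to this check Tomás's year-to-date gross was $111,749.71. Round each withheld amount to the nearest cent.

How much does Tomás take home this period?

457(b) deferral: $7,160.04 × 0.065 = $465.40
Taxable wages = $7,160.04 − $465.40 = $6,694.64
Federal withholding: $6,694.64 × 0.2459 = $1,646.21
Medicare: only $113,433.85 − $111,749.71 = $1,684.14 of this check is subject → $1,684.14 × 0.02 = $33.68
Paid family leave insurance: $7,160.04 × 0.0083 = $59.43
Legal plan premium: $370.75
Total deductions = $465.40 + $1,646.21 + $33.68 + $59.43 + $370.75 = $2,575.47
Net pay = $7,160.04 − $2,575.47 = $4,584.57

$4,584.57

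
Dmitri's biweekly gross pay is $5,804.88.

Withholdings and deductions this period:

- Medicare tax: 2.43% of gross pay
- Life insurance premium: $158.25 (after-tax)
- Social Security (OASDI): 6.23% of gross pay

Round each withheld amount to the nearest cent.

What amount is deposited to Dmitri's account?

Social Security (OASDI): $5,804.88 × 0.0623 = $361.64
Medicare tax: $5,804.88 × 0.0243 = $141.06
Life insurance premium: $158.25
Total deductions = $361.64 + $141.06 + $158.25 = $660.95
Net pay = $5,804.88 − $660.95 = $5,143.93

$5,143.93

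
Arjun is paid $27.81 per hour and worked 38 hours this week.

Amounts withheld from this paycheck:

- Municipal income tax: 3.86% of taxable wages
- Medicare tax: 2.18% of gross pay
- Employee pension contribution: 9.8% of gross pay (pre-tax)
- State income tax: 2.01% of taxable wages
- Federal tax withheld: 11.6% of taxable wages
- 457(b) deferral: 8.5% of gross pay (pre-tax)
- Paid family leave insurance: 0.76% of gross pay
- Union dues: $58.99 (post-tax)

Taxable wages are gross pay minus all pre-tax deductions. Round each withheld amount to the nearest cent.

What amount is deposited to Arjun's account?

$622.50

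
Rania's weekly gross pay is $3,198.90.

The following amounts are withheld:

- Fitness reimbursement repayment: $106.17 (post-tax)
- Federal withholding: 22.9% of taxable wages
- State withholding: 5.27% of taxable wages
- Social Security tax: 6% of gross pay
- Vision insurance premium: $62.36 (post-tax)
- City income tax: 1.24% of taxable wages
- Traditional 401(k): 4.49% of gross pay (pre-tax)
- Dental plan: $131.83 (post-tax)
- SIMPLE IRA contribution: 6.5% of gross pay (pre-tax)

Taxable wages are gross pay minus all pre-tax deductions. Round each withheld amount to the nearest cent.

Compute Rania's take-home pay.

$1,517.65

Traditional 401(k): $3,198.90 × 0.0449 = $143.63
SIMPLE IRA contribution: $3,198.90 × 0.065 = $207.93
Pre-tax total = $143.63 + $207.93 = $351.56
Taxable wages = $3,198.90 − $351.56 = $2,847.34
State withholding: $2,847.34 × 0.0527 = $150.05
City income tax: $2,847.34 × 0.0124 = $35.31
Federal withholding: $2,847.34 × 0.229 = $652.04
Social Security tax: $3,198.90 × 0.06 = $191.93
Fitness reimbursement repayment: $106.17
Dental plan: $131.83
Vision insurance premium: $62.36
Total deductions = $143.63 + $207.93 + $150.05 + $35.31 + $652.04 + $191.93 + $106.17 + $131.83 + $62.36 = $1,681.25
Net pay = $3,198.90 − $1,681.25 = $1,517.65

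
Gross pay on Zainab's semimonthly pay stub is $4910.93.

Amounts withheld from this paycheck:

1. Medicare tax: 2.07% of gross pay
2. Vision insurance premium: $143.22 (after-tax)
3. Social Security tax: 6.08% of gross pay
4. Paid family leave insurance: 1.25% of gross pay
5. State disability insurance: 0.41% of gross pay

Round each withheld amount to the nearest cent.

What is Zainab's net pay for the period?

Social Security tax: $4910.93 × 0.0608 = $298.58
State disability insurance: $4910.93 × 0.0041 = $20.13
Medicare tax: $4910.93 × 0.0207 = $101.66
Paid family leave insurance: $4910.93 × 0.0125 = $61.39
Vision insurance premium: $143.22
Total deductions = $298.58 + $20.13 + $101.66 + $61.39 + $143.22 = $624.98
Net pay = $4910.93 − $624.98 = $4285.95

$4285.95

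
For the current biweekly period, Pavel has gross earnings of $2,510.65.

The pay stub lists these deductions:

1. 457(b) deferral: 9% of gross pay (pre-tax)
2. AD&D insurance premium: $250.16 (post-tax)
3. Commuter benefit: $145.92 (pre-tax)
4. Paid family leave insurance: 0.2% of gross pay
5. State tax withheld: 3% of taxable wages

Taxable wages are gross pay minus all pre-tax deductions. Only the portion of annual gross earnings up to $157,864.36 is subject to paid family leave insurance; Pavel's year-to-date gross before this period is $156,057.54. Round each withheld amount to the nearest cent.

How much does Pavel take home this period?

457(b) deferral: $2,510.65 × 0.09 = $225.96
Commuter benefit: $145.92
Pre-tax total = $225.96 + $145.92 = $371.88
Taxable wages = $2,510.65 − $371.88 = $2,138.77
State tax withheld: $2,138.77 × 0.03 = $64.16
Paid family leave insurance: only $157,864.36 − $156,057.54 = $1,806.82 of this check is subject → $1,806.82 × 0.002 = $3.61
AD&D insurance premium: $250.16
Total deductions = $225.96 + $145.92 + $64.16 + $3.61 + $250.16 = $689.81
Net pay = $2,510.65 − $689.81 = $1,820.84

$1,820.84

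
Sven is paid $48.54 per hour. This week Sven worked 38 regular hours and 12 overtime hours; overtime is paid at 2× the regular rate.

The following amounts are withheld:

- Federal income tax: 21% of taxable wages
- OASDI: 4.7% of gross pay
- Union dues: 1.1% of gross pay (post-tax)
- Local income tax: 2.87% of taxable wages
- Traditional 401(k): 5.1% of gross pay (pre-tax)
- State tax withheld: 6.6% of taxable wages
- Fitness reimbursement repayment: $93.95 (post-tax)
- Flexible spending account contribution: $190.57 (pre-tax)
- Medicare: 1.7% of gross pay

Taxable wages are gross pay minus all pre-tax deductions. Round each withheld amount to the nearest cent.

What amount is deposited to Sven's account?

$1533.61

Regular pay: 38 × $48.54 = $1844.52
Overtime pay: 12 × $48.54 × 2 = $1164.96
Gross pay = $1844.52 + $1164.96 = $3009.48
Flexible spending account contribution: $190.57
Traditional 401(k): $3009.48 × 0.051 = $153.48
Pre-tax total = $190.57 + $153.48 = $344.05
Taxable wages = $3009.48 − $344.05 = $2665.43
State tax withheld: $2665.43 × 0.066 = $175.92
Local income tax: $2665.43 × 0.0287 = $76.50
Federal income tax: $2665.43 × 0.21 = $559.74
OASDI: $3009.48 × 0.047 = $141.45
Medicare: $3009.48 × 0.017 = $51.16
Fitness reimbursement repayment: $93.95
Union dues: $3009.48 × 0.011 = $33.10
Total deductions = $190.57 + $153.48 + $175.92 + $76.50 + $559.74 + $141.45 + $51.16 + $93.95 + $33.10 = $1475.87
Net pay = $3009.48 − $1475.87 = $1533.61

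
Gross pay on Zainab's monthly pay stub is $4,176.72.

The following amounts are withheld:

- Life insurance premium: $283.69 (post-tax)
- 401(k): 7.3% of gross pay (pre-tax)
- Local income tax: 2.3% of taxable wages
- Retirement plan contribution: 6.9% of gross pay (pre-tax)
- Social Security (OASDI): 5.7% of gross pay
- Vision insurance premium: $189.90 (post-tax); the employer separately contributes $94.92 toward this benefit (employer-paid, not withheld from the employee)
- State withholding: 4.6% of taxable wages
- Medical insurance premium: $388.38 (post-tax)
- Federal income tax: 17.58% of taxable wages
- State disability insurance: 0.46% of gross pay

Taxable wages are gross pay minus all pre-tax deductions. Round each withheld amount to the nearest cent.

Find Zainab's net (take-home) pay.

$1,587.11

Retirement plan contribution: $4,176.72 × 0.069 = $288.19
401(k): $4,176.72 × 0.073 = $304.90
Pre-tax total = $288.19 + $304.90 = $593.09
Taxable wages = $4,176.72 − $593.09 = $3,583.63
State withholding: $3,583.63 × 0.046 = $164.85
Local income tax: $3,583.63 × 0.023 = $82.42
Federal income tax: $3,583.63 × 0.1758 = $630.00
State disability insurance: $4,176.72 × 0.0046 = $19.21
Social Security (OASDI): $4,176.72 × 0.057 = $238.07
Life insurance premium: $283.69
Vision insurance premium: $189.90
Medical insurance premium: $388.38
(Employer's $94.92 toward vision insurance premium is not withheld from the employee.)
Total deductions = $288.19 + $304.90 + $164.85 + $82.42 + $630.00 + $19.21 + $238.07 + $283.69 + $189.90 + $388.38 = $2,589.61
Net pay = $4,176.72 − $2,589.61 = $1,587.11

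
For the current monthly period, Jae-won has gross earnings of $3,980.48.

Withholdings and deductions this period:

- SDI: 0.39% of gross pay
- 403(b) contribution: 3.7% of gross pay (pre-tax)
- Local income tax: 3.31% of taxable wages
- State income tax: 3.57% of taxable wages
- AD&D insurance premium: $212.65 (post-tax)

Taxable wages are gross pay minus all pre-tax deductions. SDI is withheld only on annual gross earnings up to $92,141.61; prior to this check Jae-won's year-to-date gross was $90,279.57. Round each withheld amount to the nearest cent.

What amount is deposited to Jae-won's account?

403(b) contribution: $3,980.48 × 0.037 = $147.28
Taxable wages = $3,980.48 − $147.28 = $3,833.20
State income tax: $3,833.20 × 0.0357 = $136.85
Local income tax: $3,833.20 × 0.0331 = $126.88
SDI: only $92,141.61 − $90,279.57 = $1,862.04 of this check is subject → $1,862.04 × 0.0039 = $7.26
AD&D insurance premium: $212.65
Total deductions = $147.28 + $136.85 + $126.88 + $7.26 + $212.65 = $630.92
Net pay = $3,980.48 − $630.92 = $3,349.56

$3,349.56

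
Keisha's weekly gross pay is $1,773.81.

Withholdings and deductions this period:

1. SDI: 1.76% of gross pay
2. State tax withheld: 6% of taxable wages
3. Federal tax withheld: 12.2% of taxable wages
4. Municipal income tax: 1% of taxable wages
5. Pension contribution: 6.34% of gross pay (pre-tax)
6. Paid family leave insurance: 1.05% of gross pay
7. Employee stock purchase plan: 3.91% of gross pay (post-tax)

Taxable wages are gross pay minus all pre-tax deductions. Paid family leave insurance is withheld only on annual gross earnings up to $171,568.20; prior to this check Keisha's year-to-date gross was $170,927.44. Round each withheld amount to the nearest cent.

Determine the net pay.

Pension contribution: $1,773.81 × 0.0634 = $112.46
Taxable wages = $1,773.81 − $112.46 = $1,661.35
Municipal income tax: $1,661.35 × 0.01 = $16.61
Federal tax withheld: $1,661.35 × 0.122 = $202.68
State tax withheld: $1,661.35 × 0.06 = $99.68
SDI: $1,773.81 × 0.0176 = $31.22
Paid family leave insurance: only $171,568.20 − $170,927.44 = $640.76 of this check is subject → $640.76 × 0.0105 = $6.73
Employee stock purchase plan: $1,773.81 × 0.0391 = $69.36
Total deductions = $112.46 + $16.61 + $202.68 + $99.68 + $31.22 + $6.73 + $69.36 = $538.74
Net pay = $1,773.81 − $538.74 = $1,235.07

$1,235.07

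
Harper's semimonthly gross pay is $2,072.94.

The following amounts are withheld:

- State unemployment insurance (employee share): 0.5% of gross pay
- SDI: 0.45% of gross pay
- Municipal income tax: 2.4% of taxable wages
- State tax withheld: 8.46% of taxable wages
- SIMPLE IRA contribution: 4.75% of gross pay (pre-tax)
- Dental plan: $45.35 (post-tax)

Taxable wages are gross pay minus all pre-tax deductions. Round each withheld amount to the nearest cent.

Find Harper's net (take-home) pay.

SIMPLE IRA contribution: $2,072.94 × 0.0475 = $98.46
Taxable wages = $2,072.94 − $98.46 = $1,974.48
State tax withheld: $1,974.48 × 0.0846 = $167.04
Municipal income tax: $1,974.48 × 0.024 = $47.39
SDI: $2,072.94 × 0.0045 = $9.33
State unemployment insurance (employee share): $2,072.94 × 0.005 = $10.36
Dental plan: $45.35
Total deductions = $98.46 + $167.04 + $47.39 + $9.33 + $10.36 + $45.35 = $377.93
Net pay = $2,072.94 − $377.93 = $1,695.01

$1,695.01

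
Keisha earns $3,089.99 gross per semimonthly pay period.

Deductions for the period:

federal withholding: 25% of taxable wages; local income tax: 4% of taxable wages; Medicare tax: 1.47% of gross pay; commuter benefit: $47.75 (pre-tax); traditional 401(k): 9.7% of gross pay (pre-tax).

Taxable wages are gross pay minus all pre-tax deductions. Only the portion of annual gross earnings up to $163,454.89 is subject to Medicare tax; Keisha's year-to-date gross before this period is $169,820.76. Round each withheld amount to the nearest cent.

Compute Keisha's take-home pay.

Traditional 401(k): $3,089.99 × 0.097 = $299.73
Commuter benefit: $47.75
Pre-tax total = $299.73 + $47.75 = $347.48
Taxable wages = $3,089.99 − $347.48 = $2,742.51
Federal withholding: $2,742.51 × 0.25 = $685.63
Local income tax: $2,742.51 × 0.04 = $109.70
Medicare tax: annual cap $163,454.89 already reached (YTD $169,820.76), so $0.00
Total deductions = $299.73 + $47.75 + $685.63 + $109.70 + $0.00 = $1,142.81
Net pay = $3,089.99 − $1,142.81 = $1,947.18

$1,947.18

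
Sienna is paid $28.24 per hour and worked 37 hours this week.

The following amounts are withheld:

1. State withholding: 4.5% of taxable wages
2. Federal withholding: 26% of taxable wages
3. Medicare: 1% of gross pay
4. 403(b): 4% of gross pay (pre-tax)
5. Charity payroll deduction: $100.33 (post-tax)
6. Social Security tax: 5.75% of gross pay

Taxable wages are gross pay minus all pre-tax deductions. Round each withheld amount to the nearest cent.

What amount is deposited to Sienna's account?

Gross pay: 37 × $28.24 = $1,044.88
403(b): $1,044.88 × 0.04 = $41.80
Taxable wages = $1,044.88 − $41.80 = $1,003.08
State withholding: $1,003.08 × 0.045 = $45.14
Federal withholding: $1,003.08 × 0.26 = $260.80
Medicare: $1,044.88 × 0.01 = $10.45
Social Security tax: $1,044.88 × 0.0575 = $60.08
Charity payroll deduction: $100.33
Total deductions = $41.80 + $45.14 + $260.80 + $10.45 + $60.08 + $100.33 = $518.60
Net pay = $1,044.88 − $518.60 = $526.28

$526.28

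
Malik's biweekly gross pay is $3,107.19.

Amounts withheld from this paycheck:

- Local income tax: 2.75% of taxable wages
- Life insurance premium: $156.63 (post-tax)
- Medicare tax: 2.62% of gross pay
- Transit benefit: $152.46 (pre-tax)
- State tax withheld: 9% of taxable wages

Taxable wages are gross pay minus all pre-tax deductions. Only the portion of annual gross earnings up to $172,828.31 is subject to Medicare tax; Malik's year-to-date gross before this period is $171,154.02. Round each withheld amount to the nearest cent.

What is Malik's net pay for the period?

$2,407.04

Transit benefit: $152.46
Taxable wages = $3,107.19 − $152.46 = $2,954.73
State tax withheld: $2,954.73 × 0.09 = $265.93
Local income tax: $2,954.73 × 0.0275 = $81.26
Medicare tax: only $172,828.31 − $171,154.02 = $1,674.29 of this check is subject → $1,674.29 × 0.0262 = $43.87
Life insurance premium: $156.63
Total deductions = $152.46 + $265.93 + $81.26 + $43.87 + $156.63 = $700.15
Net pay = $3,107.19 − $700.15 = $2,407.04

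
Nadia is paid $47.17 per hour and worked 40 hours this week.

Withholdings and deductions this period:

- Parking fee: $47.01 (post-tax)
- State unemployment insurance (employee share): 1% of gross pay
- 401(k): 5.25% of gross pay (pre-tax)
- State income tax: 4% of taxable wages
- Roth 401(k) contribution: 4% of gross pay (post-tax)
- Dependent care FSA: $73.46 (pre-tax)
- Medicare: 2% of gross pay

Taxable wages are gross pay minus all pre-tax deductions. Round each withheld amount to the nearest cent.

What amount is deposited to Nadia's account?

Gross pay: 40 × $47.17 = $1,886.80
401(k): $1,886.80 × 0.0525 = $99.06
Dependent care FSA: $73.46
Pre-tax total = $99.06 + $73.46 = $172.52
Taxable wages = $1,886.80 − $172.52 = $1,714.28
State income tax: $1,714.28 × 0.04 = $68.57
State unemployment insurance (employee share): $1,886.80 × 0.01 = $18.87
Medicare: $1,886.80 × 0.02 = $37.74
Roth 401(k) contribution: $1,886.80 × 0.04 = $75.47
Parking fee: $47.01
Total deductions = $99.06 + $73.46 + $68.57 + $18.87 + $37.74 + $75.47 + $47.01 = $420.18
Net pay = $1,886.80 − $420.18 = $1,466.62

$1,466.62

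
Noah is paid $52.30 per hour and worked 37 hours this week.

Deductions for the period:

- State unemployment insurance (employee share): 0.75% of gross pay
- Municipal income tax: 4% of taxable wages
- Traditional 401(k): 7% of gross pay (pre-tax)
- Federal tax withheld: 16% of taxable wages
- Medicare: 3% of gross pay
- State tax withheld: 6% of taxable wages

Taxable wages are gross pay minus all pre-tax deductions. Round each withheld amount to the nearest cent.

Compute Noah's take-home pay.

$1,259.17

Gross pay: 37 × $52.30 = $1,935.10
Traditional 401(k): $1,935.10 × 0.07 = $135.46
Taxable wages = $1,935.10 − $135.46 = $1,799.64
Municipal income tax: $1,799.64 × 0.04 = $71.99
State tax withheld: $1,799.64 × 0.06 = $107.98
Federal tax withheld: $1,799.64 × 0.16 = $287.94
State unemployment insurance (employee share): $1,935.10 × 0.0075 = $14.51
Medicare: $1,935.10 × 0.03 = $58.05
Total deductions = $135.46 + $71.99 + $107.98 + $287.94 + $14.51 + $58.05 = $675.93
Net pay = $1,935.10 − $675.93 = $1,259.17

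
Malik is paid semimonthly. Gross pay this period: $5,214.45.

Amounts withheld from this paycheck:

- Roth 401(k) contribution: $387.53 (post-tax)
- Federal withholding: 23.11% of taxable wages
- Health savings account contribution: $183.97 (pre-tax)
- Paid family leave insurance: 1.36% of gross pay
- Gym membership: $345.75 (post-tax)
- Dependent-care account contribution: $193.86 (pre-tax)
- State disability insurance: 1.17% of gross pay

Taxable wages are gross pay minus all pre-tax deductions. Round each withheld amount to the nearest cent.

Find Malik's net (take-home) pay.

Health savings account contribution: $183.97
Dependent-care account contribution: $193.86
Pre-tax total = $183.97 + $193.86 = $377.83
Taxable wages = $5,214.45 − $377.83 = $4,836.62
Federal withholding: $4,836.62 × 0.2311 = $1,117.74
State disability insurance: $5,214.45 × 0.0117 = $61.01
Paid family leave insurance: $5,214.45 × 0.0136 = $70.92
Gym membership: $345.75
Roth 401(k) contribution: $387.53
Total deductions = $183.97 + $193.86 + $1,117.74 + $61.01 + $70.92 + $345.75 + $387.53 = $2,360.78
Net pay = $5,214.45 − $2,360.78 = $2,853.67

$2,853.67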